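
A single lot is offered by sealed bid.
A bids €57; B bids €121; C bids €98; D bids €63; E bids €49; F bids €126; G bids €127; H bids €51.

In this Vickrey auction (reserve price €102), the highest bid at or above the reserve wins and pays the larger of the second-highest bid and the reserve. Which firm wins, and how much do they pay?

Vickrey auction (reserve price €102): the highest bid at or above the reserve wins and pays the larger of the second-highest bid and the reserve.
Bids ranked: 127 (G) > 126 (F) > 121 (B) > 98 (C) > 63 (D) > 57 (A) > …
G has the top bid at or above the reserve (€127).
max(second-highest €126, reserve €102) = €126; the reserve does not bind.

G pays €126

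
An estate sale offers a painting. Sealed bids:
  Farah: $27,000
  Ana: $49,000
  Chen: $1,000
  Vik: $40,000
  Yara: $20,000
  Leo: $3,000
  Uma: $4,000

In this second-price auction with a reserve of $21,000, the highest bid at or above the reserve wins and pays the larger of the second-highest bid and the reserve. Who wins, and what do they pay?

Bids in order: 49,000 (Ana) > 40,000 (Vik) > 27,000 (Farah) > 20,000 (Yara) > 4,000 (Uma) > 3,000 (Leo) > …
Highest eligible bid: Ana at $49,000.
max(second-highest $40,000, reserve $21,000) = $40,000; the reserve does not bind.

Ana pays $40,000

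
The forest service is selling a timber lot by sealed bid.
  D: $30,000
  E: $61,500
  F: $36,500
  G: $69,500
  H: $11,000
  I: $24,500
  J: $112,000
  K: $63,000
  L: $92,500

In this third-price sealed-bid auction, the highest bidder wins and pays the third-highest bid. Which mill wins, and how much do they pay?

J pays $69,500

Sorting bids: 112,000 (J) > 92,500 (L) > 69,500 (G) > 63,000 (K) > 61,500 (E) > 36,500 (F) > …
J wins; payment is bid #3 in the ranking = $69,500.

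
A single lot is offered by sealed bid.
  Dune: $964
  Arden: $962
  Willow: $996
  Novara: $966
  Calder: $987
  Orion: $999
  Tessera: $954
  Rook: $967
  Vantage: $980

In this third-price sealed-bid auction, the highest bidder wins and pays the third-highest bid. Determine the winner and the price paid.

Third-price sealed-bid auction: the highest bidder wins and pays the third-highest bid.
Bids in order: 999 (Orion) > 996 (Willow) > 987 (Calder) > 980 (Vantage) > 967 (Rook) > 966 (Novara) > …
Orion wins; payment is bid #3 in the ranking = $987.

Orion pays $987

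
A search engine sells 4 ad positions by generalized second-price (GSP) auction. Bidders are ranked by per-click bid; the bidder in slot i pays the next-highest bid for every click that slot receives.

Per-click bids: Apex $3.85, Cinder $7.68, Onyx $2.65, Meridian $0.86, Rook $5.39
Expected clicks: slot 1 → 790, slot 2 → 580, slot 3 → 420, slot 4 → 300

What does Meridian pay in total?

Meridian pays $0.00

Per-click bids in order: $7.68 (Cinder) > $5.39 (Rook) > $3.85 (Apex) > $2.65 (Onyx) > $0.86 (Meridian)
Meridian ranks below slot 4 → no slot, pays nothing.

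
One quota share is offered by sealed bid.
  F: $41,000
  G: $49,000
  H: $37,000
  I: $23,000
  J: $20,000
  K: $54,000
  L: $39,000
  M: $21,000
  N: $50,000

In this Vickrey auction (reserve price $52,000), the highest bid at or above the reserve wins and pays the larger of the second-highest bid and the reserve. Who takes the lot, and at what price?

Sorting bids: 54,000 (K) > 50,000 (N) > 49,000 (G) > 41,000 (F) > 39,000 (L) > 37,000 (H) > …
Highest eligible bid: K at $54,000.
Second-highest bid $50,000 is below the reserve $52,000, so the reserve binds → payment $52,000.

K pays $52,000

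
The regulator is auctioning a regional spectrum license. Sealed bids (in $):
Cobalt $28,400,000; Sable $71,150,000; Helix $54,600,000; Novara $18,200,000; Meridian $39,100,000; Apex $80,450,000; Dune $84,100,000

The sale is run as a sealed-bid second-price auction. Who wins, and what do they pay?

Dune pays $80,450,000

Bids ranked: 84,100,000 (Dune) > 80,450,000 (Apex) > 71,150,000 (Sable) > 54,600,000 (Helix) > 39,100,000 (Meridian) > 28,400,000 (Cobalt) > …
Dune is highest; pays the second-highest bid, $80,450,000.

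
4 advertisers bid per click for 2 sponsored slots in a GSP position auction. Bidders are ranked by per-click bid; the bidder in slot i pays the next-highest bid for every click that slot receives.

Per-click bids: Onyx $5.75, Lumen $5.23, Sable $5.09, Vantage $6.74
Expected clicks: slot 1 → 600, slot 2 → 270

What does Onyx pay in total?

Onyx pays $1412.10

Sorting advertisers: $6.74 (Vantage) > $5.75 (Onyx) > $5.23 (Lumen) > …
Onyx holds slot 2 → pays next bid $5.23 × 270 clicks = $1412.10.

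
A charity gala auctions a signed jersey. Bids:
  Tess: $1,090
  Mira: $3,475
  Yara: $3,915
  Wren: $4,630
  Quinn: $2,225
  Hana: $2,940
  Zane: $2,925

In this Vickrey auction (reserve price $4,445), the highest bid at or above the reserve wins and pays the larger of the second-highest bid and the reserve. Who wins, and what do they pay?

Wren pays $4,445

Bids in order: 4,630 (Wren) > 3,915 (Yara) > 3,475 (Mira) > 2,940 (Hana) > 2,925 (Zane) > 2,225 (Quinn) > …
Highest eligible bid: Wren at $4,630.
max(second-highest $3,915, reserve $4,445) = $4,445.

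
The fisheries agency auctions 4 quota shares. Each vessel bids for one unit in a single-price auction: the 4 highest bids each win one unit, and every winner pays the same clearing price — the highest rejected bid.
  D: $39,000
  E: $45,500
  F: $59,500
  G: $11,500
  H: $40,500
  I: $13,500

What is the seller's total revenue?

Total revenue: $54,000

Sorting: 59,500 (F), 45,500 (E), 40,500 (H), 39,000 (D), 13,500 (I), 11,500 (G)
Winners (4 units): F, E, H, D.
Highest unsuccessful bid: $13,500 → clearing price.
Total revenue = 4 × $13,500 = $54,000.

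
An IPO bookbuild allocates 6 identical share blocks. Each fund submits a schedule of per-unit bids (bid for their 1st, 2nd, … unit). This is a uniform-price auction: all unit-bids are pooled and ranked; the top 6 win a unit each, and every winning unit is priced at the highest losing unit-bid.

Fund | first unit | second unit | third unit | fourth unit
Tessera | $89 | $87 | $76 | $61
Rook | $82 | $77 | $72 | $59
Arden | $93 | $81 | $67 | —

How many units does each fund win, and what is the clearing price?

Merging the schedules and taking the best 6: 93 (Arden-1), 89 (Tessera-1), 87 (Tessera-2), 82 (Rook-1), 81 (Arden-2), 77 (Rook-2)
The (k+1)-th unit-bid is $76.
Allocation: Arden 2, Rook 2, Tessera 2.

Arden 2, Rook 2, Tessera 2; clearing price $76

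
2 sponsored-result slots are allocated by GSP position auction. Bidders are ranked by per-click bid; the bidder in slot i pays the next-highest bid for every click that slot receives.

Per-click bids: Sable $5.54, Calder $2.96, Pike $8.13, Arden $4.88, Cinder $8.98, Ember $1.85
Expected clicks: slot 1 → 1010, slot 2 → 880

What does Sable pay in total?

Sable pays $0.00

Ranked by bid: $8.98 (Cinder) > $8.13 (Pike) > $5.54 (Sable) > …
Sable ranks below slot 2 → no slot, pays nothing.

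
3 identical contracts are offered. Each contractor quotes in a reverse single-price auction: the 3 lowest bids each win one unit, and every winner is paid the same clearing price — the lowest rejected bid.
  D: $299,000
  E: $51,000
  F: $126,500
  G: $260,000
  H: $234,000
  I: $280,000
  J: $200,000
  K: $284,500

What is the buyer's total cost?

Total cost: $702,000

Bids ranked low→high: 51,000 (E), 126,500 (F), 200,000 (J), 234,000 (H), 260,000 (G), …
Winners (3 units): E, F, J.
Lowest unsuccessful bid: $234,000 → clearing price.
Total cost = 3 × $234,000 = $702,000.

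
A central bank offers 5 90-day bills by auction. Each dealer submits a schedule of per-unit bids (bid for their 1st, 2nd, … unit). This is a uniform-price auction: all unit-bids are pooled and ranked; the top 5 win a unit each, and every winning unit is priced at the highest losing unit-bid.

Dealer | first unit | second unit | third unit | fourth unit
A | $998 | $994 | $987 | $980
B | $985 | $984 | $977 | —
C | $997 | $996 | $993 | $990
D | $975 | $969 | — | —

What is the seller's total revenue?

Total revenue: $4,950

All unit-bids, highest first — top 5: 998 (A-1), 997 (C-1), 996 (C-2), 994 (A-2), 993 (C-3)
First bid not allocated: $990.
Allocation: A 2, C 3. Every unit priced at $990.
Revenue = 5 × 990 = $4,950.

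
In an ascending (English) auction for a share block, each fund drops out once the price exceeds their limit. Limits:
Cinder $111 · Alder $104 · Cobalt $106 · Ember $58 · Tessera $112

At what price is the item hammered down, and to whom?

Rule: the price rises until one bidder remains; the winner pays the price at which the last rival dropped out.
Limits in order: 112 (Tessera) > 111 (Cinder) > 106 (Cobalt) > 104 (Alder) > 58 (Ember)
Cinder is the last rival to drop out, at $111; Tessera remains and wins at that price.

Tessera wins at $111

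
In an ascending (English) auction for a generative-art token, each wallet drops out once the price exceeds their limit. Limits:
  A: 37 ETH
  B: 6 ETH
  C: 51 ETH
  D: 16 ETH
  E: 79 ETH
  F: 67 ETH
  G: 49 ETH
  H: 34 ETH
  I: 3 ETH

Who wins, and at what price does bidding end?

Limits ranked: 79 (E) > 67 (F) > 51 (C) > 49 (G) > 37 (A) > 34 (H) > …
Bidding ends when F exits at 67 ETH; E takes it.

E wins at 67 ETH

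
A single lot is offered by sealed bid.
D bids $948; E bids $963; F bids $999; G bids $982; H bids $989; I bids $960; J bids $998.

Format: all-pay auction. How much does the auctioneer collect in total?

Sorting bids: 999 (F) > 998 (J) > 989 (H) > 982 (G) > 963 (E) > 960 (I) > …
Every bidder forfeits their bid regardless of winning.
Revenue = 948 + 963 + 999 + 982 + 989 + 960 + 998 = $6,839.

Total revenue: $6,839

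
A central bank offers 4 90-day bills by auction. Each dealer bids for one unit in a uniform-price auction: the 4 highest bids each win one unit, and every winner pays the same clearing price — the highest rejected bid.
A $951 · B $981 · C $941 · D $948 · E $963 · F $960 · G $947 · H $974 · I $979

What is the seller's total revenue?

Total revenue: $3,840

Sorting: 981 (B), 979 (I), 974 (H), 963 (E), 960 (F), 951 (A), …
Top 4: B, I, H, E.
Highest unsuccessful bid: $960 → clearing price.
Total revenue = 4 × $960 = $3,840.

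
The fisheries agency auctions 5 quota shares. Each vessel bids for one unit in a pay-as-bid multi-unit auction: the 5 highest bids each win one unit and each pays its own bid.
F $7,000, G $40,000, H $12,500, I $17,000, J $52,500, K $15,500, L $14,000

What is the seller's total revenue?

Ordering the bids: 52,500 (J), 40,000 (G), 17,000 (I), 15,500 (K), 14,000 (L), 12,500 (H), 7,000 (F)
Winners (5 units): J, G, I, K, L.
Total revenue = 52,500 + 40,000 + 17,000 + 15,500 + 14,000 = $139,000.

Total revenue: $139,000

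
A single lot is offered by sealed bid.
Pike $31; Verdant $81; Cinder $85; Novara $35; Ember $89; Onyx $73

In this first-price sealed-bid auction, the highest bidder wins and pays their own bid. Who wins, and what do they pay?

Sorting bids: 89 (Ember) > 85 (Cinder) > 81 (Verdant) > 73 (Onyx) > 35 (Novara) > 31 (Pike)
Ember has the highest bid and pays exactly that: $89.

Ember pays $89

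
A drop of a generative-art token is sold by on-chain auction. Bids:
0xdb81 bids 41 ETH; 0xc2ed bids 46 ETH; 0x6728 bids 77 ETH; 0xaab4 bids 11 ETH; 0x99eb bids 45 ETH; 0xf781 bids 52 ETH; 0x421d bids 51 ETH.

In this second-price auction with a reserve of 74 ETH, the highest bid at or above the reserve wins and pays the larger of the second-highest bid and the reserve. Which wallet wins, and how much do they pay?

0x6728 pays 74 ETH

Bids in order: 77 (0x6728) > 52 (0xf781) > 51 (0x421d) > 46 (0xc2ed) > 45 (0x99eb) > 41 (0xdb81) > …
Highest eligible bid: 0x6728 at 77 ETH.
max(second-highest 52 ETH, reserve 74 ETH) = 74 ETH.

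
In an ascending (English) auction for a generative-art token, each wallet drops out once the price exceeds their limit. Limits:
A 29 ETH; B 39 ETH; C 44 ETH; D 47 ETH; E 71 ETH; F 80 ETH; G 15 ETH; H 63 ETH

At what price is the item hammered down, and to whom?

Open ascending-bid auction: the price rises until one bidder remains; the winner pays the price at which the last rival dropped out.
Sorting limits: 80 (F) > 71 (E) > 63 (H) > 47 (D) > 44 (C) > 39 (B) > …
Once the price passes 71 ETH, only F is left; the hammer falls at E's limit of 71 ETH.

F wins at 71 ETH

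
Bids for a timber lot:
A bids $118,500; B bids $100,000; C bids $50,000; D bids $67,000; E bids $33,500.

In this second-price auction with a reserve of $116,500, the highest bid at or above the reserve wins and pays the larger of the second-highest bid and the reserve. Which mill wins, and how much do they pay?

Sorting bids: 118,500 (A) > 100,000 (B) > 67,000 (D) > 50,000 (C) > 33,500 (E)
A has the top bid at or above the reserve ($118,500).
Second-highest bid $100,000 is below the reserve $116,500, so the reserve binds → payment $116,500.

A pays $116,500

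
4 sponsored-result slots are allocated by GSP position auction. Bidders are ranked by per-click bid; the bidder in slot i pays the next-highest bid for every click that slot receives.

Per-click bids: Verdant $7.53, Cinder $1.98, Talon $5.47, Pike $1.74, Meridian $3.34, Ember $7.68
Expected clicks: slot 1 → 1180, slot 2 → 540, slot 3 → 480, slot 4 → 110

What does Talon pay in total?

Per-click bids in order: $7.68 (Ember) > $7.53 (Verdant) > $5.47 (Talon) > $3.34 (Meridian) > $1.98 (Cinder) > …
Talon holds slot 3 → pays next bid $3.34 × 480 clicks = $1603.20.

Talon pays $1603.20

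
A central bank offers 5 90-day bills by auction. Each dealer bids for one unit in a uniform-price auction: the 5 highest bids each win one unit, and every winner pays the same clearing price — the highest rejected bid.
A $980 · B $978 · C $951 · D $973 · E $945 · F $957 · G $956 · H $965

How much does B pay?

Sorting: 980 (A), 978 (B), 973 (D), 965 (H), 957 (F), 956 (G), 951 (C), …
Top 5: A, B, D, H, F.
First losing bid is G's $956, which sets the uniform price.
B wins → pays $956.

B pays $956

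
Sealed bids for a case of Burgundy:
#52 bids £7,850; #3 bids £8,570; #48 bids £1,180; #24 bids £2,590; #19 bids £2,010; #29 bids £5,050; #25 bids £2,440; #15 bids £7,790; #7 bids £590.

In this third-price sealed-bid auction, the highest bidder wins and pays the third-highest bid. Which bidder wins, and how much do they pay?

Sorting bids: 8,570 (#3) > 7,850 (#52) > 7,790 (#15) > 5,050 (#29) > 2,590 (#24) > 2,440 (#25) > …
#3 wins; payment is bid #3 in the ranking = £7,790.

#3 pays £7,790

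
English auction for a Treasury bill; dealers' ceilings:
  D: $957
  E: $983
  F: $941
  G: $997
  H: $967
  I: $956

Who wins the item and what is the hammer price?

Sorting limits: 997 (G) > 983 (E) > 967 (H) > 957 (D) > 956 (I) > 941 (F)
Bidding ends when E exits at $983; G takes it.

G wins at $983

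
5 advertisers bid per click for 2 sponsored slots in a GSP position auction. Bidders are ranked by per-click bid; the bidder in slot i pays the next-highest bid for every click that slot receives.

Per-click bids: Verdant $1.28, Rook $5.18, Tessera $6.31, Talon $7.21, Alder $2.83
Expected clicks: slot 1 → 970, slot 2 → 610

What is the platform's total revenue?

Total revenue: $9280.50

Per-click bids in order: $7.21 (Talon) > $6.31 (Tessera) > $5.18 (Rook) > …
Slot 1: Talon pays $6.31 × 970 = $6120.70
Slot 2: Tessera pays $5.18 × 610 = $3159.80
Total = $9280.50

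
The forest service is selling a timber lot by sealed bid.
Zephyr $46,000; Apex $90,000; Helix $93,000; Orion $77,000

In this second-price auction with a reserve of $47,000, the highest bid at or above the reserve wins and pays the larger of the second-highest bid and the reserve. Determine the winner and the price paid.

Bids ranked: 93,000 (Helix) > 90,000 (Apex) > 77,000 (Orion) > 46,000 (Zephyr)
Helix has the top bid at or above the reserve ($93,000).
max(second-highest $90,000, reserve $47,000) = $90,000; the reserve does not bind.

Helix pays $90,000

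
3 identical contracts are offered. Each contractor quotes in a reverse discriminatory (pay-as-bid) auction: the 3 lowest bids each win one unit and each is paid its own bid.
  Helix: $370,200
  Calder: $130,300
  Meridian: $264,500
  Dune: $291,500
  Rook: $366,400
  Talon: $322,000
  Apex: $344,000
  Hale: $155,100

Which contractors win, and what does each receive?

Calder $130,300, Hale $155,100, Meridian $264,500

Ordering the bids: 130,300 (Calder), 155,100 (Hale), 264,500 (Meridian), 291,500 (Dune), 322,000 (Talon), …
The 3 lowest are Calder, Hale, Meridian.
Each winner is paid its own bid: Calder $130,300, Hale $155,100, Meridian $264,500.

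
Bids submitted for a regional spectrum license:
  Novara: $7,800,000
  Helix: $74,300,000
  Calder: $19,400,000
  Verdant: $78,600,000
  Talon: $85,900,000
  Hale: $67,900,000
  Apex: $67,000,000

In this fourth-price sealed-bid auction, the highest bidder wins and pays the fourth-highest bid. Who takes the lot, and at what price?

Talon pays $67,900,000

Sorting bids: 85,900,000 (Talon) > 78,600,000 (Verdant) > 74,300,000 (Helix) > 67,900,000 (Hale) > 67,000,000 (Apex) > 19,400,000 (Calder) > …
Talon is highest; pays the fourth-highest bid, $67,900,000.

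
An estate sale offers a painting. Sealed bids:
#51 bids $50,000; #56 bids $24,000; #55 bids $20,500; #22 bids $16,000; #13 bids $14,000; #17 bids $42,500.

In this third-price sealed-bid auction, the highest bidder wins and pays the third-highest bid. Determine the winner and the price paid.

Third-price sealed-bid auction: the highest bidder wins and pays the third-highest bid.
Sorting bids: 50,000 (#51) > 42,500 (#17) > 24,000 (#56) > 20,500 (#55) > 16,000 (#22) > 14,000 (#13)
#51 wins; payment is bid #3 in the ranking = $24,000.

#51 pays $24,000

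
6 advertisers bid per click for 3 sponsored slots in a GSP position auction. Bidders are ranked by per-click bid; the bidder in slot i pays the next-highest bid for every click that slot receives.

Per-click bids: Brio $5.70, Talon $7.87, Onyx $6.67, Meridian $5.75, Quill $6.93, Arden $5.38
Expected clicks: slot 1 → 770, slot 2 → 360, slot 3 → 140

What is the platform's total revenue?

Per-click bids in order: $7.87 (Talon) > $6.93 (Quill) > $6.67 (Onyx) > $5.75 (Meridian) > …
Slot 1: Talon pays $6.93 × 770 = $5336.10
Slot 2: Quill pays $6.67 × 360 = $2401.20
Slot 3: Onyx pays $5.75 × 140 = $805.00
Total = $8542.30

Total revenue: $8542.30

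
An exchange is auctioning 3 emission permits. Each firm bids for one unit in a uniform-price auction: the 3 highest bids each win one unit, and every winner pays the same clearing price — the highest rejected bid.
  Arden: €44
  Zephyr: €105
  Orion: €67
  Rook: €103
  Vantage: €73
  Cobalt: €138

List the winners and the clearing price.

Sorting: 138 (Cobalt), 105 (Zephyr), 103 (Rook), 73 (Vantage), 67 (Orion), …
Winners (3 units): Cobalt, Zephyr, Rook.
First losing bid is Vantage's €73, which sets the uniform price.

Cobalt, Zephyr, Rook; each pays €73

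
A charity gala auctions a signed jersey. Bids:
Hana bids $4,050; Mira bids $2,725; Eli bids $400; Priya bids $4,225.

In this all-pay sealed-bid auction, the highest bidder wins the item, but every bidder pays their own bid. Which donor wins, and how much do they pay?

Priya pays $4,225

Sorting bids: 4,225 (Priya) > 4,050 (Hana) > 2,725 (Mira) > 400 (Eli)
Priya is highest and takes the item; every bidder forfeits their bid.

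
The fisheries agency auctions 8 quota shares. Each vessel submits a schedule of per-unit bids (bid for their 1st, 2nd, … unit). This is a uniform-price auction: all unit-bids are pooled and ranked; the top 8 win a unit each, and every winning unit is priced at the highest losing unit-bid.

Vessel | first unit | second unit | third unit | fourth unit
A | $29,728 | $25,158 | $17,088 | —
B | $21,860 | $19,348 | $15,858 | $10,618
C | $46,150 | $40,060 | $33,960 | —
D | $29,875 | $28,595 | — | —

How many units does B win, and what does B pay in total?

B: 1 unit, pays $19,348

Merging the schedules and taking the best 8: 46,150 (C-1), 40,060 (C-2), 33,960 (C-3), 29,875 (D-1), 29,728 (A-1), 28,595 (D-2), 25,158 (A-2), 21,860 (B-1)
First bid not allocated: $19,348.
B wins 1 unit(s) at $19,348 each.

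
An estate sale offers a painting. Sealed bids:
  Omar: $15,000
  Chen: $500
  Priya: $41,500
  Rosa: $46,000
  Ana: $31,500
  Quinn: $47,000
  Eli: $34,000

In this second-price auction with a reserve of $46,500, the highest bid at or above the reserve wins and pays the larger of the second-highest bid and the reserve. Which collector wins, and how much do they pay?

Quinn pays $46,500

Second-price auction with a reserve of $46,500: the highest bid at or above the reserve wins and pays the larger of the second-highest bid and the reserve.
Bids ranked: 47,000 (Quinn) > 46,000 (Rosa) > 41,500 (Priya) > 34,000 (Eli) > 31,500 (Ana) > 15,000 (Omar) > …
Highest eligible bid: Quinn at $47,000.
Second-highest bid $46,000 is below the reserve $46,500, so the reserve binds → payment $46,500.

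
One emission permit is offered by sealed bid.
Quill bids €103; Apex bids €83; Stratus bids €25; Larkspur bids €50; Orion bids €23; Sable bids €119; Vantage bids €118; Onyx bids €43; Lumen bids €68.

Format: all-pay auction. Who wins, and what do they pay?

Sable pays €119

Rule: the highest bidder wins the item, but every bidder pays their own bid.
Sorting bids: 119 (Sable) > 118 (Vantage) > 103 (Quill) > 83 (Apex) > 68 (Lumen) > 50 (Larkspur) > …
Sable wins with the top bid; all bids are sunk regardless.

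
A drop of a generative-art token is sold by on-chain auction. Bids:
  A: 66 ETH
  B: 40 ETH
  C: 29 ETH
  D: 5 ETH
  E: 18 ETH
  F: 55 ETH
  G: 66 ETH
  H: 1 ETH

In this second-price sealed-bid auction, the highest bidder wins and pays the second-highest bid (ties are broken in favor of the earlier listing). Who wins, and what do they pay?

A pays 66 ETH

Bids in order: 66 (A) > 66 (G) > 55 (F) > 40 (B) > 29 (C) > 18 (E) > …
Tie at 66 ETH → A wins by tie-break.
A is highest; pays the second-highest bid, 66 ETH.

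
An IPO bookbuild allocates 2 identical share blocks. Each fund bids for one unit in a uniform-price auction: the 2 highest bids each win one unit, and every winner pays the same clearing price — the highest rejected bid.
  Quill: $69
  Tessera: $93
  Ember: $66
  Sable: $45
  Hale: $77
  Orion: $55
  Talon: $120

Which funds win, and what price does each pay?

Bids ranked high→low: 120 (Talon), 93 (Tessera), 77 (Hale), 69 (Quill), …
The 2 highest are Talon, Tessera.
First losing bid is Hale's $77, which sets the uniform price.

Talon, Tessera; each pays $77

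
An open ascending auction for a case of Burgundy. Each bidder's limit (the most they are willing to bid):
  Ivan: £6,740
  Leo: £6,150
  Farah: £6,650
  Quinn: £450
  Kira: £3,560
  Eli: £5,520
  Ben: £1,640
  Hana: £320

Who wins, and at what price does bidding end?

Limits in order: 6,740 (Ivan) > 6,650 (Farah) > 6,150 (Leo) > 5,520 (Eli) > 3,560 (Kira) > 1,640 (Ben) > …
Once the price passes £6,650, only Ivan is left; the hammer falls at Farah's limit of £6,650.

Ivan wins at £6,650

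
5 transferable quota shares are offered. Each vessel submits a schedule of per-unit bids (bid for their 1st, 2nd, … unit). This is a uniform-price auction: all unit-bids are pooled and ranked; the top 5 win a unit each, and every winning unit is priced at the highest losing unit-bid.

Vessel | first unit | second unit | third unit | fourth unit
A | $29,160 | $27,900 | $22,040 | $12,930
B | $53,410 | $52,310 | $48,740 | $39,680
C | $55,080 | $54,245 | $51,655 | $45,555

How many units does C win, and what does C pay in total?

Pooled unit-bids ranked (top 5): 55,080 (C-1), 54,245 (C-2), 53,410 (B-1), 52,310 (B-2), 51,655 (C-3)
First bid not allocated: $48,740.
C wins 3 unit(s) at $48,740 each.

C: 3 units, pays $146,220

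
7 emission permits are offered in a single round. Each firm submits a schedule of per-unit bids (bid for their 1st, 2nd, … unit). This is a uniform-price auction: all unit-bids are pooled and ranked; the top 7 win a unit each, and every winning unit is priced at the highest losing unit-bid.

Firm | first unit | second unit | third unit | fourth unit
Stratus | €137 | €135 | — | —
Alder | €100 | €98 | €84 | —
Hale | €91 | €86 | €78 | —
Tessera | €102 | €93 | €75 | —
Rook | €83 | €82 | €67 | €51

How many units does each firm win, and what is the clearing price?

All unit-bids, highest first — top 7: 137 (Stratus-1), 135 (Stratus-2), 102 (Tessera-1), 100 (Alder-1), 98 (Alder-2), 93 (Tessera-2), 91 (Hale-1)
First bid not allocated: €86.
Allocation: Alder 2, Hale 1, Stratus 2, Tessera 2.

Alder 2, Hale 1, Stratus 2, Tessera 2; clearing price €86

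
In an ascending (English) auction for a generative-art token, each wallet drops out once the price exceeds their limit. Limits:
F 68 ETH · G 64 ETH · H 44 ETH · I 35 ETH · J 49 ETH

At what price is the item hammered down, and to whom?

Ascending (English) auction: the price rises until one bidder remains; the winner pays the price at which the last rival dropped out.
Sorting limits: 68 (F) > 64 (G) > 49 (J) > 44 (H) > 35 (I)
Bidding ends when G exits at 64 ETH; F takes it.

F wins at 64 ETH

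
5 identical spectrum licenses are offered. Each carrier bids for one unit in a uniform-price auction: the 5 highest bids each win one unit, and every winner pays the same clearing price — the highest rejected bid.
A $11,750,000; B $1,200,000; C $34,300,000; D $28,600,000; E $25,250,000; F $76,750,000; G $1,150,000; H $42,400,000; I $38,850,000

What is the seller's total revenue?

Total revenue: $126,250,000

Ordering the bids: 76,750,000 (F), 42,400,000 (H), 38,850,000 (I), 34,300,000 (C), 28,600,000 (D), 25,250,000 (E), 11,750,000 (A), …
The 5 highest are F, H, I, C, D.
First losing bid is E's $25,250,000, which sets the uniform price.
Total revenue = 5 × $25,250,000 = $126,250,000.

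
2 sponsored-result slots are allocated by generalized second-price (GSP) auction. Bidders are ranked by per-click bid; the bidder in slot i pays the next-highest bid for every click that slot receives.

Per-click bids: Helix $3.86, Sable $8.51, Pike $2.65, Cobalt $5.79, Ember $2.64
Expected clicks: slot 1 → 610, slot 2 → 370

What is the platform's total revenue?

Per-click bids in order: $8.51 (Sable) > $5.79 (Cobalt) > $3.86 (Helix) > …
Slot 1: Sable pays $5.79 × 610 = $3531.90
Slot 2: Cobalt pays $3.86 × 370 = $1428.20
Total = $4960.10

Total revenue: $4960.10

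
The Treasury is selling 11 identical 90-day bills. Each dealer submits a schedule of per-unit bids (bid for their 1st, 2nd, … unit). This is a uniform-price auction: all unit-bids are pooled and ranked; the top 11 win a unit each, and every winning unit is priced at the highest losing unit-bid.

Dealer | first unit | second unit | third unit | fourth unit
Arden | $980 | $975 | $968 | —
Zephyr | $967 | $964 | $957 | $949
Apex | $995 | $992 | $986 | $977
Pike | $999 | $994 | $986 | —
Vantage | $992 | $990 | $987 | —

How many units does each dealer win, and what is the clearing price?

Apex 4, Arden 1, Pike 3, Vantage 3; clearing price $975

Pooled unit-bids ranked (top 11): 999 (Pike-1), 995 (Apex-1), 994 (Pike-2), 992 (Apex-2), 992 (Vantage-1), 990 (Vantage-2), 987 (Vantage-3), 986 (Apex-3), 986 (Pike-3), 980 (Arden-1), 977 (Apex-4)
Highest rejected unit-bid = $975.
Allocation: Apex 4, Arden 1, Pike 3, Vantage 3.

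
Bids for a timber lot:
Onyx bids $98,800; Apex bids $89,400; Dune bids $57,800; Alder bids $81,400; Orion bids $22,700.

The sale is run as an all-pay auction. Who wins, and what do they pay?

Sorting bids: 98,800 (Onyx) > 89,400 (Apex) > 81,400 (Alder) > 57,800 (Dune) > 22,700 (Orion)
Onyx is highest and takes the item; every bidder forfeits their bid.

Onyx pays $98,800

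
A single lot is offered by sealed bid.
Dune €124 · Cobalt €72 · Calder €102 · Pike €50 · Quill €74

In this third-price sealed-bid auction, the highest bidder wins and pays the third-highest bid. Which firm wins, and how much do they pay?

Bids in order: 124 (Dune) > 102 (Calder) > 74 (Quill) > 72 (Cobalt) > 50 (Pike)
Dune wins; payment is bid #3 in the ranking = €74.

Dune pays €74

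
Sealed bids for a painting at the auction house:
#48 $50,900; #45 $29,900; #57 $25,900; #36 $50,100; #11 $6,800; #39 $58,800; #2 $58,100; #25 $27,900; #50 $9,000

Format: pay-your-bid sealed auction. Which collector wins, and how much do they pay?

#39 pays $58,800

Rule: the highest bidder wins and pays their own bid.
Bids in order: 58,800 (#39) > 58,100 (#2) > 50,900 (#48) > 50,100 (#36) > 29,900 (#45) > 27,900 (#25) > …
First-price: #39 pays what they bid, $58,800.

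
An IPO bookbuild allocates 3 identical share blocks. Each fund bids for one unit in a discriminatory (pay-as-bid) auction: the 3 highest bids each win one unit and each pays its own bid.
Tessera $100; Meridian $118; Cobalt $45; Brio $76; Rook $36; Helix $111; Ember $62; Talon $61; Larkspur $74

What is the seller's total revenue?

Total revenue: $329

Sorting: 118 (Meridian), 111 (Helix), 100 (Tessera), 76 (Brio), 74 (Larkspur), …
Winners (3 units): Meridian, Helix, Tessera.
Total revenue = 118 + 111 + 100 = $329.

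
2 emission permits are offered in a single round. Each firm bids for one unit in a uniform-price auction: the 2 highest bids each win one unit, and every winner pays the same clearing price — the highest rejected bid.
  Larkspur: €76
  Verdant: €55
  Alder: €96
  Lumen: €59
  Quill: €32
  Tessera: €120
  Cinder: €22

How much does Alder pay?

Bids ranked high→low: 120 (Tessera), 96 (Alder), 76 (Larkspur), 59 (Lumen), …
Top 2: Tessera, Alder.
Clearing price = highest rejected bid = €76.
Alder wins → pays €76.

Alder pays €76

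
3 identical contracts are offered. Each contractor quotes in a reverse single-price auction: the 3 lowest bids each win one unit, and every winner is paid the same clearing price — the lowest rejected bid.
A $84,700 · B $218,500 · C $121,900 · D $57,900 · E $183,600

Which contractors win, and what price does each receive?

D, A, C; each is paid $183,600

Sorting: 57,900 (D), 84,700 (A), 121,900 (C), 183,600 (E), 218,500 (B)
Lowest 3: D, A, C.
Lowest unsuccessful bid: $183,600 → clearing price.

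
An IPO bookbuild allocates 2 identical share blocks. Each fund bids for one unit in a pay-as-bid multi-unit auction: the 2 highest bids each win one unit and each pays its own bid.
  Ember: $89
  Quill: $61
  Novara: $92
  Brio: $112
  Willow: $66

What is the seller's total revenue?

Sorting: 112 (Brio), 92 (Novara), 89 (Ember), 66 (Willow), …
Winners (2 units): Brio, Novara.
Total revenue = 112 + 92 = $204.

Total revenue: $204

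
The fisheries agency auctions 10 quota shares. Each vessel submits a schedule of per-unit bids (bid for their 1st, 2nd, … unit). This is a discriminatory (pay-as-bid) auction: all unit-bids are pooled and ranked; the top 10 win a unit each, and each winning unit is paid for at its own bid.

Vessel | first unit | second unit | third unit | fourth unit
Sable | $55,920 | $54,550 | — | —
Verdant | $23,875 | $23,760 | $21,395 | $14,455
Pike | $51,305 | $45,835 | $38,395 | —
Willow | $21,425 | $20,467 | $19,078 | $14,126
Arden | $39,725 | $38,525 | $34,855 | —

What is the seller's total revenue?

Total revenue: $406,745

All unit-bids, highest first — top 10: 55,920 (Sable-1), 54,550 (Sable-2), 51,305 (Pike-1), 45,835 (Pike-2), 39,725 (Arden-1), 38,525 (Arden-2), 38,395 (Pike-3), 34,855 (Arden-3), 23,875 (Verdant-1), 23,760 (Verdant-2)
Next rejected bid: $21,425 (not a price — pay-as-bid).
Each winning unit pays its own bid.
Revenue = 55,920 + 54,550 + 51,305 + 45,835 + 39,725 + 38,525 + 38,395 + 34,855 + 23,875 + 23,760 = $406,745.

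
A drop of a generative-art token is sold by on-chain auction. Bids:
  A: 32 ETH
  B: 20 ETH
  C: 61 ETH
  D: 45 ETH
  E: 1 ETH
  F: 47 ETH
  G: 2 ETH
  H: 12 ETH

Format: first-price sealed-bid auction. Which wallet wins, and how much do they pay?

Sorting bids: 61 (C) > 47 (F) > 45 (D) > 32 (A) > 20 (B) > 12 (H) > …
C is highest → pays own bid, 61 ETH.

C pays 61 ETH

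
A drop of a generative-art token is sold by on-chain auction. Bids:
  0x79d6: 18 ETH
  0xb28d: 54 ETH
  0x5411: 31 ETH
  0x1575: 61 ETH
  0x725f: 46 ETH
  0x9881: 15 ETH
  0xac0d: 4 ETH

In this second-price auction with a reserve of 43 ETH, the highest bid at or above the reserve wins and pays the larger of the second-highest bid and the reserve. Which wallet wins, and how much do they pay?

Sorting bids: 61 (0x1575) > 54 (0xb28d) > 46 (0x725f) > 31 (0x5411) > 18 (0x79d6) > 15 (0x9881) > …
Highest eligible bid: 0x1575 at 61 ETH.
Second-highest bid 54 ETH exceeds the reserve 43 ETH → payment 54 ETH.

0x1575 pays 54 ETH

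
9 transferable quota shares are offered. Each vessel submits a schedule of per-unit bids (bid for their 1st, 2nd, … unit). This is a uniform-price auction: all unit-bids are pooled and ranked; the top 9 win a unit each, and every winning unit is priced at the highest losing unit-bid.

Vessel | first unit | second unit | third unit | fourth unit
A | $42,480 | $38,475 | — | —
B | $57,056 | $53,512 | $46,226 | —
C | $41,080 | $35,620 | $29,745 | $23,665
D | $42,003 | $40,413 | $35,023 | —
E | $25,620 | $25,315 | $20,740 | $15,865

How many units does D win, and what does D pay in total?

Pooled unit-bids ranked (top 9): 57,056 (B-1), 53,512 (B-2), 46,226 (B-3), 42,480 (A-1), 42,003 (D-1), 41,080 (C-1), 40,413 (D-2), 38,475 (A-2), 35,620 (C-2)
First bid not allocated: $35,023.
D wins 2 unit(s) at $35,023 each.

D: 2 units, pays $70,046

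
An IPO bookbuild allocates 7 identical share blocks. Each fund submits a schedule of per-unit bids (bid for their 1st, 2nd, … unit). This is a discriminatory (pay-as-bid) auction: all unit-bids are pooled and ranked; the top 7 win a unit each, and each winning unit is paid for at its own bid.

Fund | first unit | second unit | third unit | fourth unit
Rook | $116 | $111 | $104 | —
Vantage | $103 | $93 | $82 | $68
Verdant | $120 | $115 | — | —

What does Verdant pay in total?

Verdant pays $235

Merging the schedules and taking the best 7: 120 (Verdant-1), 116 (Rook-1), 115 (Verdant-2), 111 (Rook-2), 104 (Rook-3), 103 (Vantage-1), 93 (Vantage-2)
Next rejected bid: $82 (not a price — pay-as-bid).
Verdant's winning unit-bids: 120 + 115 = $235.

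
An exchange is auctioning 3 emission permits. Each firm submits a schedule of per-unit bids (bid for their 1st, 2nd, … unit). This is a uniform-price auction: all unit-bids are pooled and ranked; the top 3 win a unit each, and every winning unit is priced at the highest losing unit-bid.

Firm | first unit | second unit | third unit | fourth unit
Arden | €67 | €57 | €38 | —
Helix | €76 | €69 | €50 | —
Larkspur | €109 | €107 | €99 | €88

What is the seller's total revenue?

Merging the schedules and taking the best 3: 109 (Larkspur-1), 107 (Larkspur-2), 99 (Larkspur-3)
First bid not allocated: €88.
Allocation: Larkspur 3. Every unit priced at €88.
Revenue = 3 × 88 = €264.

Total revenue: €264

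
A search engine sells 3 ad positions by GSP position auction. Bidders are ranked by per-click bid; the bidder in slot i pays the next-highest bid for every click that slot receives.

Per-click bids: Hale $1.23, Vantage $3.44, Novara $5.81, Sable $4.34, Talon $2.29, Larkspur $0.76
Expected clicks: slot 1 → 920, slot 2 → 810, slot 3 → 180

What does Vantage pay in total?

Vantage pays $412.20

Ranked by bid: $5.81 (Novara) > $4.34 (Sable) > $3.44 (Vantage) > $2.29 (Talon) > …
Vantage holds slot 3 → pays next bid $2.29 × 180 clicks = $412.20.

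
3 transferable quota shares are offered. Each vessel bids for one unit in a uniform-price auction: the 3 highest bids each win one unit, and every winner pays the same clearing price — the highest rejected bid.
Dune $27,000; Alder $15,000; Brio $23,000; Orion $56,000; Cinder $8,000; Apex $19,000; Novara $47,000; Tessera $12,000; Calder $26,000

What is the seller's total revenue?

Bids ranked high→low: 56,000 (Orion), 47,000 (Novara), 27,000 (Dune), 26,000 (Calder), 23,000 (Brio), …
The 3 highest are Orion, Novara, Dune.
First losing bid is Calder's $26,000, which sets the uniform price.
Total revenue = 3 × $26,000 = $78,000.

Total revenue: $78,000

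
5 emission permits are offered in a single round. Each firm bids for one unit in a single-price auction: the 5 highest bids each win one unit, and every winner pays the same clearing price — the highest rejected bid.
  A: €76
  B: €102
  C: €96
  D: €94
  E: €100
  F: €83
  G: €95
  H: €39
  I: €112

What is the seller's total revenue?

Total revenue: €470

Sorting: 112 (I), 102 (B), 100 (E), 96 (C), 95 (G), 94 (D), 83 (F), …
Winners (5 units): I, B, E, C, G.
Highest unsuccessful bid: €94 → clearing price.
Total revenue = 5 × €94 = €470.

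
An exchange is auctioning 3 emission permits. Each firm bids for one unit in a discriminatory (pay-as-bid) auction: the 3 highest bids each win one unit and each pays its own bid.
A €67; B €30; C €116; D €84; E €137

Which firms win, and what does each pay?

Bids ranked high→low: 137 (E), 116 (C), 84 (D), 67 (A), 30 (B)
Winners (3 units): E, C, D.
Each winner pays its own bid: E €137, C €116, D €84.

E €137, C €116, D €84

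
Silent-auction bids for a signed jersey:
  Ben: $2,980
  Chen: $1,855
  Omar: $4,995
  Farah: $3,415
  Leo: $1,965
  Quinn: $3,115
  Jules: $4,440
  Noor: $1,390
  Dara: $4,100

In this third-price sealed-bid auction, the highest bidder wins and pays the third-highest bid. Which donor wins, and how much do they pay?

Omar pays $4,100

Bids ranked: 4,995 (Omar) > 4,440 (Jules) > 4,100 (Dara) > 3,415 (Farah) > 3,115 (Quinn) > 2,980 (Ben) > …
Omar is highest; pays the third-highest bid, $4,100.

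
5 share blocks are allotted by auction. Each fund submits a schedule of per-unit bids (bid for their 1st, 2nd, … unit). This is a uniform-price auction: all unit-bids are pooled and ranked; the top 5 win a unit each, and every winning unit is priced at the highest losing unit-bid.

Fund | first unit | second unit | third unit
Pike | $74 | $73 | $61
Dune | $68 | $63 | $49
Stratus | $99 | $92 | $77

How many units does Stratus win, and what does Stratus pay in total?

Stratus: 3 units, pays $204

Pooled unit-bids ranked (top 5): 99 (Stratus-1), 92 (Stratus-2), 77 (Stratus-3), 74 (Pike-1), 73 (Pike-2)
The (k+1)-th unit-bid is $68.
Stratus wins 3 unit(s) at $68 each.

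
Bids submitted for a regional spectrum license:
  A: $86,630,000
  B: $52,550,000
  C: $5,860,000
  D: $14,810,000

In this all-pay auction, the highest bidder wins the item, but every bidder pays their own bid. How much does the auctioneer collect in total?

All-pay auction: the highest bidder wins the item, but every bidder pays their own bid.
Sorting bids: 86,630,000 (A) > 52,550,000 (B) > 14,810,000 (D) > 5,860,000 (C)
A wins with the top bid; all bids are sunk regardless.
Every bidder forfeits their bid regardless of winning.
Revenue = 86,630,000 + 52,550,000 + 5,860,000 + 14,810,000 = $159,850,000.

Total revenue: $159,850,000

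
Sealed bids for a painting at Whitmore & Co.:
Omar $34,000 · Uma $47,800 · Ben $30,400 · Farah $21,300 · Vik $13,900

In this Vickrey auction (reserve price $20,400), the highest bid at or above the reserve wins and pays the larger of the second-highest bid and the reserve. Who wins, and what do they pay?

Uma pays $34,000

Bids ranked: 47,800 (Uma) > 34,000 (Omar) > 30,400 (Ben) > 21,300 (Farah) > 13,900 (Vik)
Highest eligible bid: Uma at $47,800.
Second-highest bid $34,000 exceeds the reserve $20,400 → payment $34,000.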